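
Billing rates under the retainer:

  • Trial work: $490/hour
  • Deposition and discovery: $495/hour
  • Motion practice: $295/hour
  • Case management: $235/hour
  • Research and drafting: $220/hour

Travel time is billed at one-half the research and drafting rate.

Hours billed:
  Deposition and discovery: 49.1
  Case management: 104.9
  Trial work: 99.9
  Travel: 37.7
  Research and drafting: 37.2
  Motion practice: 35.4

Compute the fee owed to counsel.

Trial work: 99.9 × $490 = $48,951.00
Deposition and discovery: 49.1 × $495 = $24,304.50
Motion practice: 35.4 × $295 = $10,443.00
Case management: 104.9 × $235 = $24,651.50
Research and drafting: 37.2 × $220 = $8,184.00
Subtotal: $48,951.00 + $24,304.50 + $10,443.00 + $24,651.50 + $8,184.00 = $116,534.00
Travel: 37.7 × ($220 ÷ 2) = 37.7 × $110.00 = $4,147.00
Total: $116,534.00 + $4,147.00 = $120,681.00

$120,681.00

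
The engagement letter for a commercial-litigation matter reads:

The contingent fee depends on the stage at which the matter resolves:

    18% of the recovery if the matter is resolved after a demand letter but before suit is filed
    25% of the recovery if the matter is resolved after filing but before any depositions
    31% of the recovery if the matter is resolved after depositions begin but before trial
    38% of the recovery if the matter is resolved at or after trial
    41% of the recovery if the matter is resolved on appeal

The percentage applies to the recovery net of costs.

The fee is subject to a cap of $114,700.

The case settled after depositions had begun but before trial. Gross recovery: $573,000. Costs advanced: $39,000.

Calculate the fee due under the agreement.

$114,700.00

Fee base (net of costs): $573,000 − $39,000 = $534,000
The matter settled after depositions had begun but before trial, so the 31% rate applies.
$534,000 × 31% = $165,540.00
$165,540.00 exceeds the $114,700 cap, so the fee is capped at $114,700.00.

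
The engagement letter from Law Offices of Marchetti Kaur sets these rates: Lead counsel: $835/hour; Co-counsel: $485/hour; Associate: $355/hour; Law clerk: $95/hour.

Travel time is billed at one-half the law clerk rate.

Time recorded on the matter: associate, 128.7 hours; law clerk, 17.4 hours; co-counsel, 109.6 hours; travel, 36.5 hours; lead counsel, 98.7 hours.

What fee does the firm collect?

$184,645.75

Lead counsel: 98.7 × $835 = $82,414.50
Co-counsel: 109.6 × $485 = $53,156.00
Associate: 128.7 × $355 = $45,688.50
Law clerk: 17.4 × $95 = $1,653.00
Subtotal: $82,414.50 + $53,156.00 + $45,688.50 + $1,653.00 = $182,912.00
Travel: 36.5 × ($95 ÷ 2) = 36.5 × $47.50 = $1,733.75
Total: $182,912.00 + $1,733.75 = $184,645.75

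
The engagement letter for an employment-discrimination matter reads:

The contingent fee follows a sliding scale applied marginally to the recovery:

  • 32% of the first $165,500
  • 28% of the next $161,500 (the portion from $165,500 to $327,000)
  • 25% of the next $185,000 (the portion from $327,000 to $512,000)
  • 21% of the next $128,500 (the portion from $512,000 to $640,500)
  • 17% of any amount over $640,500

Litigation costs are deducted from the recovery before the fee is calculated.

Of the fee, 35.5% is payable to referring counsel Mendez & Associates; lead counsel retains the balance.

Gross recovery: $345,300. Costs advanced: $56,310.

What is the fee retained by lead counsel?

$56,461.49

Fee base (net of costs): $345,300 − $56,310 = $288,990
First $165,500 at 32% = $52,960.00
Remaining $123,490 at 28% = $34,577.20
Fee: $52,960.00 + $34,577.20 = $87,537.20
Referral share: 35.5% of $87,537.20 = $31,075.71; lead counsel retains $87,537.20 − $31,075.71 = $56,461.49.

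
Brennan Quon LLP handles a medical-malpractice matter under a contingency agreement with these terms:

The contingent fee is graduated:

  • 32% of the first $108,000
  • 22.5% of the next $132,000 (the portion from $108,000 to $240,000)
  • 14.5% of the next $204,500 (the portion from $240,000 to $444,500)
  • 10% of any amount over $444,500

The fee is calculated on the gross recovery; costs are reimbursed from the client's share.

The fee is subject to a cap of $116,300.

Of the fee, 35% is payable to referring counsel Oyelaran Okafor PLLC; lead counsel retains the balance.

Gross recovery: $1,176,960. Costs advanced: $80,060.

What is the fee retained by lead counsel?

Fee base is the gross recovery, $1,176,960; costs are reimbursed separately.
First $108,000 at 32% = $34,560.00
Next $132,000 at 22.5% = $29,700.00
Next $204,500 at 14.5% = $29,652.50
Remaining $732,460 at 10% = $73,246.00
Fee: $34,560.00 + $29,700.00 + $29,652.50 + $73,246.00 = $167,158.50
$167,158.50 exceeds the $116,300 cap, so the fee is capped at $116,300.00.
Referral share: 35% of $116,300.00 = $40,705.00; lead counsel retains $116,300.00 − $40,705.00 = $75,595.00.

$75,595.00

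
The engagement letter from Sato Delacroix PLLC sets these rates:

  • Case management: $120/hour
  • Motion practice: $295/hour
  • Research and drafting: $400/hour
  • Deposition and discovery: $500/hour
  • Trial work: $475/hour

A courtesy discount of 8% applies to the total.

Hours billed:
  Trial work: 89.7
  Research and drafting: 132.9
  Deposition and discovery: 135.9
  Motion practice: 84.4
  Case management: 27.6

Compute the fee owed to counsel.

Case management: 27.6 × $120 = $3,312.00
Motion practice: 84.4 × $295 = $24,898.00
Research and drafting: 132.9 × $400 = $53,160.00
Deposition and discovery: 135.9 × $500 = $67,950.00
Trial work: 89.7 × $475 = $42,607.50
Subtotal: $191,927.50
Less 8% discount: −$15,354.20
Total: $191,927.50 − $15,354.20 = $176,573.30

$176,573.30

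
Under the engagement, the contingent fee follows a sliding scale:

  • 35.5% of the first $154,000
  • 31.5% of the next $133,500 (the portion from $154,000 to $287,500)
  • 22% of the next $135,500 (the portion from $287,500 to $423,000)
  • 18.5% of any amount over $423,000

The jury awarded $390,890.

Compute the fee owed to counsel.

First $154,000 at 35.5% = $54,670.00
Next $133,500 at 31.5% = $42,052.50
Remaining $103,390 at 22% = $22,745.80
Fee: $54,670.00 + $42,052.50 + $22,745.80 = $119,468.30

$119,468.30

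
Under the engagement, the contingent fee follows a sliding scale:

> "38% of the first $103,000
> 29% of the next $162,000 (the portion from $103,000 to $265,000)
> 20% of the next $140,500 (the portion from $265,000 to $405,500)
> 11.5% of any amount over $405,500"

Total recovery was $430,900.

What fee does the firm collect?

First $103,000 at 38% = $39,140.00
Next $162,000 at 29% = $46,980.00
Next $140,500 at 20% = $28,100.00
Remaining $25,400 at 11.5% = $2,921.00
Fee: $39,140.00 + $46,980.00 + $28,100.00 + $2,921.00 = $117,141.00

$117,141.00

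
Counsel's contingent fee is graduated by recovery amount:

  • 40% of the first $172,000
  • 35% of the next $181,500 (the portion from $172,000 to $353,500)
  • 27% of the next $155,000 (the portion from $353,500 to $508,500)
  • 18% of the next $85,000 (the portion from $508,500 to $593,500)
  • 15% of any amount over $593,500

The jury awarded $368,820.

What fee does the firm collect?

$136,461.40

First $172,000 at 40% = $68,800.00
Next $181,500 at 35% = $63,525.00
Remaining $15,320 at 27% = $4,136.40
Fee: $68,800.00 + $63,525.00 + $4,136.40 = $136,461.40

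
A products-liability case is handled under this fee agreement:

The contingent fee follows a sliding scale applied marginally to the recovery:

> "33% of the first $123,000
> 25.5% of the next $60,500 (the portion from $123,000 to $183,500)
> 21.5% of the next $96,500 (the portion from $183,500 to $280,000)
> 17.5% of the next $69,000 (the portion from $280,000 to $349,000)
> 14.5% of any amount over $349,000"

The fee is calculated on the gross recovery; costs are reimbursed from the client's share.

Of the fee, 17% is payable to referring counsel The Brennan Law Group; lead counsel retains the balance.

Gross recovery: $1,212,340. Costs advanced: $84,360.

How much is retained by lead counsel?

$177,640.17

Fee base is the gross recovery, $1,212,340; costs are reimbursed separately.
First $123,000 at 33% = $40,590.00
Next $60,500 at 25.5% = $15,427.50
Next $96,500 at 21.5% = $20,747.50
Next $69,000 at 17.5% = $12,075.00
Remaining $863,340 at 14.5% = $125,184.30
Fee: $40,590.00 + $15,427.50 + $20,747.50 + $12,075.00 + $125,184.30 = $214,024.30
Referral share: 17% of $214,024.30 = $36,384.13; lead counsel retains $214,024.30 − $36,384.13 = $177,640.17.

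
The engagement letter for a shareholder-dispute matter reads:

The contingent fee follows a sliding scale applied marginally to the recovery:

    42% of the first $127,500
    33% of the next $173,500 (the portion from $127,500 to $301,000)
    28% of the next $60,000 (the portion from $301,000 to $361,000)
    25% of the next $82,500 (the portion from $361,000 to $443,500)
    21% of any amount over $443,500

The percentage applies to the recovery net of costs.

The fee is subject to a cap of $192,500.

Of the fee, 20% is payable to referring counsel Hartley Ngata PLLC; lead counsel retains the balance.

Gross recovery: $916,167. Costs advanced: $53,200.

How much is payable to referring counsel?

Fee base (net of costs): $916,167 − $53,200 = $862,967
First $127,500 at 42% = $53,550.00
Next $173,500 at 33% = $57,255.00
Next $60,000 at 28% = $16,800.00
Next $82,500 at 25% = $20,625.00
Remaining $419,467 at 21% = $88,088.07
Fee: $53,550.00 + $57,255.00 + $16,800.00 + $20,625.00 + $88,088.07 = $236,318.07
$236,318.07 exceeds the $192,500 cap, so the fee is capped at $192,500.00.
Referral share: 20% of $192,500.00 = $38,500.00; lead counsel retains $192,500.00 − $38,500.00 = $154,000.00.

$38,500.00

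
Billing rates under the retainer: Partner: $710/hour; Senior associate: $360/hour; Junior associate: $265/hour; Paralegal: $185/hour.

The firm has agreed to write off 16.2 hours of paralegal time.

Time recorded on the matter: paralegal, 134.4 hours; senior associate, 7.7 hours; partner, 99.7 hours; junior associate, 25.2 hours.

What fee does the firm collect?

Partner: 99.7 × $710 = $70,787.00
Senior associate: 7.7 × $360 = $2,772.00
Junior associate: 25.2 × $265 = $6,678.00
Paralegal: 134.4 × $185 = $24,864.00
Subtotal: $105,101.00
Write-off: 16.2 × $185 = $2,997.00
Total: $105,101.00 − $2,997.00 = $102,104.00

$102,104.00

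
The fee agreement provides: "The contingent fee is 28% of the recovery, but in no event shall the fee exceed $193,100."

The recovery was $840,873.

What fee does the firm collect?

28% of $840,873 = $235,444.44
That exceeds the $193,100 cap, so the fee is capped at $193,100.

$193,100.00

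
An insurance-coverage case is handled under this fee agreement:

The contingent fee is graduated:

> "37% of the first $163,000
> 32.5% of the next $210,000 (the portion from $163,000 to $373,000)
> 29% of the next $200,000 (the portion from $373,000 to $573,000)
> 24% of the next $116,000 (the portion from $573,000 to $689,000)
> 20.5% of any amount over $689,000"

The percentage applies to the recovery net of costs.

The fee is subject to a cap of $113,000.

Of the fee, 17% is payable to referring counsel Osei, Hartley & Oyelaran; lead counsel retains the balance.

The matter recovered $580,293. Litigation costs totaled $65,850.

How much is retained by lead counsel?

Fee base (net of costs): $580,293 − $65,850 = $514,443
First $163,000 at 37% = $60,310.00
Next $210,000 at 32.5% = $68,250.00
Remaining $141,443 at 29% = $41,018.47
Fee: $60,310.00 + $68,250.00 + $41,018.47 = $169,578.47
$169,578.47 exceeds the $113,000 cap, so the fee is capped at $113,000.00.
Referral share: 17% of $113,000.00 = $19,210.00; lead counsel retains $113,000.00 − $19,210.00 = $93,790.00.

$93,790.00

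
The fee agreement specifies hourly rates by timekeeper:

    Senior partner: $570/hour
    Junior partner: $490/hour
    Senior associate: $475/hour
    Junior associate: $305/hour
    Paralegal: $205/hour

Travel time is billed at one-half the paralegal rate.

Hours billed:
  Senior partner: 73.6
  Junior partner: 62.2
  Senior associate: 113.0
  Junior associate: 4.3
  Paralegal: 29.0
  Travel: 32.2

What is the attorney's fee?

$136,662.00

Senior partner: 73.6 × $570 = $41,952.00
Junior partner: 62.2 × $490 = $30,478.00
Senior associate: 113.0 × $475 = $53,675.00
Junior associate: 4.3 × $305 = $1,311.50
Paralegal: 29.0 × $205 = $5,945.00
Subtotal: $41,952.00 + $30,478.00 + $53,675.00 + $1,311.50 + $5,945.00 = $133,361.50
Travel: 32.2 × ($205 ÷ 2) = 32.2 × $102.50 = $3,300.50
Total: $133,361.50 + $3,300.50 = $136,662.00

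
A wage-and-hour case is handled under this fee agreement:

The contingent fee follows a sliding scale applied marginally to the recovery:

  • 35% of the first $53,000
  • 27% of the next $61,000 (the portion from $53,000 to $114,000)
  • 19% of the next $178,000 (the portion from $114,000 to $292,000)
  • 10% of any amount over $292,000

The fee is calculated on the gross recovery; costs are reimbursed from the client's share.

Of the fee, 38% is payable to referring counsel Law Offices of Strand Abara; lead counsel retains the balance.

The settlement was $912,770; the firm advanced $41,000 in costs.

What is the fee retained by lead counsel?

Fee base is the gross recovery, $912,770; costs are reimbursed separately.
First $53,000 at 35% = $18,550.00
Next $61,000 at 27% = $16,470.00
Next $178,000 at 19% = $33,820.00
Remaining $620,770 at 10% = $62,077.00
Fee: $18,550.00 + $16,470.00 + $33,820.00 + $62,077.00 = $130,917.00
Referral share: 38% of $130,917.00 = $49,748.46; lead counsel retains $130,917.00 − $49,748.46 = $81,168.54.

$81,168.54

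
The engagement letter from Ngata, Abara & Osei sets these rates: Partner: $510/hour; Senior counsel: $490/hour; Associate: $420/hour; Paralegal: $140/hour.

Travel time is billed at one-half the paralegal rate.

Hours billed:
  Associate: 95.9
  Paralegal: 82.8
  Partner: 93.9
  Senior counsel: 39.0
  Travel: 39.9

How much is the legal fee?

$121,662.00

Partner: 93.9 × $510 = $47,889.00
Senior counsel: 39.0 × $490 = $19,110.00
Associate: 95.9 × $420 = $40,278.00
Paralegal: 82.8 × $140 = $11,592.00
Subtotal: $47,889.00 + $19,110.00 + $40,278.00 + $11,592.00 = $118,869.00
Travel: 39.9 × ($140 ÷ 2) = 39.9 × $70.00 = $2,793.00
Total: $118,869.00 + $2,793.00 = $121,662.00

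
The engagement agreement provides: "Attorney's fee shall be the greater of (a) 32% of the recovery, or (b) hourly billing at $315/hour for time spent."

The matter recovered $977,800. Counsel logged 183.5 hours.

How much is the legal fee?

(a) 32% of $977,800 = $312,896.00
(b) 183.5 × $315 = $57,802.50
The greater is (a): $312,896.00.

$312,896.00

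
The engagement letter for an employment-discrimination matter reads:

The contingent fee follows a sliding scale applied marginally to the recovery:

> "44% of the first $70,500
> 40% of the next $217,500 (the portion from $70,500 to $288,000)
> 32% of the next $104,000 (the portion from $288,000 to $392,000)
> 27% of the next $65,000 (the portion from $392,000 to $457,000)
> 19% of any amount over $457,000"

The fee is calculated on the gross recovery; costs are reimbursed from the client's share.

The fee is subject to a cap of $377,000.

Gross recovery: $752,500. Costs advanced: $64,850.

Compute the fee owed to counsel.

Fee base is the gross recovery, $752,500; costs are reimbursed separately.
First $70,500 at 44% = $31,020.00
Next $217,500 at 40% = $87,000.00
Next $104,000 at 32% = $33,280.00
Next $65,000 at 27% = $17,550.00
Remaining $295,500 at 19% = $56,145.00
Fee: $31,020.00 + $87,000.00 + $33,280.00 + $17,550.00 + $56,145.00 = $224,995.00
$224,995.00 is under the $377,000 cap.

$224,995.00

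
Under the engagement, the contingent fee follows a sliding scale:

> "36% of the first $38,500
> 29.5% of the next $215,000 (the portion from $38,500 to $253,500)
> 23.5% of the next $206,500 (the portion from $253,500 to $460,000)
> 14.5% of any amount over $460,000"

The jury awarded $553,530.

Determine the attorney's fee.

$139,374.35

First $38,500 at 36% = $13,860.00
Next $215,000 at 29.5% = $63,425.00
Next $206,500 at 23.5% = $48,527.50
Remaining $93,530 at 14.5% = $13,561.85
Fee: $13,860.00 + $63,425.00 + $48,527.50 + $13,561.85 = $139,374.35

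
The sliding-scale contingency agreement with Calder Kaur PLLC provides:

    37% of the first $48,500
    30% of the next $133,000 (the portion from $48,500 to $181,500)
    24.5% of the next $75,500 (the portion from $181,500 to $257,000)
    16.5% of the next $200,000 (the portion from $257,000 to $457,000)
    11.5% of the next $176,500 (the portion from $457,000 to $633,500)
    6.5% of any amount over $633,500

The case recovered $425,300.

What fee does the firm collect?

First $48,500 at 37% = $17,945.00
Next $133,000 at 30% = $39,900.00
Next $75,500 at 24.5% = $18,497.50
Remaining $168,300 at 16.5% = $27,769.50
Fee: $17,945.00 + $39,900.00 + $18,497.50 + $27,769.50 = $104,112.00

$104,112.00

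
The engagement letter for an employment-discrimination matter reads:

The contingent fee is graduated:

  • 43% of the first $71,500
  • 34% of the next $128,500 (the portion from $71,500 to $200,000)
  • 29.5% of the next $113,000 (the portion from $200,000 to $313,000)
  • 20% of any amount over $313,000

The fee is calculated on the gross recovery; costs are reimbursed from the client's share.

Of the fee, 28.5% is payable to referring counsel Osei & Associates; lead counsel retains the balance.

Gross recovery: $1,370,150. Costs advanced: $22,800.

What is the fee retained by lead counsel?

Fee base is the gross recovery, $1,370,150; costs are reimbursed separately.
First $71,500 at 43% = $30,745.00
Next $128,500 at 34% = $43,690.00
Next $113,000 at 29.5% = $33,335.00
Remaining $1,057,150 at 20% = $211,430.00
Fee: $30,745.00 + $43,690.00 + $33,335.00 + $211,430.00 = $319,200.00
Referral share: 28.5% of $319,200.00 = $90,972.00; lead counsel retains $319,200.00 − $90,972.00 = $228,228.00.

$228,228.00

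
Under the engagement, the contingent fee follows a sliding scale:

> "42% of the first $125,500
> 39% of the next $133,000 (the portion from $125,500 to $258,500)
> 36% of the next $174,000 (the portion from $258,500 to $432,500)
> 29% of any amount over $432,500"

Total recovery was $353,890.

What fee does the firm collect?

$138,920.40

First $125,500 at 42% = $52,710.00
Next $133,000 at 39% = $51,870.00
Remaining $95,390 at 36% = $34,340.40
Fee: $52,710.00 + $51,870.00 + $34,340.40 = $138,920.40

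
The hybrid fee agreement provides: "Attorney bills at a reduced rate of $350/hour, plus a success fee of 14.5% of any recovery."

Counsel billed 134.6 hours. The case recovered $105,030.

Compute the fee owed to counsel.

$62,339.35

Hourly: 134.6 × $350 = $47,110.00
Success fee: 14.5% of $105,030 = $15,229.35
Total: $47,110.00 + $15,229.35 = $62,339.35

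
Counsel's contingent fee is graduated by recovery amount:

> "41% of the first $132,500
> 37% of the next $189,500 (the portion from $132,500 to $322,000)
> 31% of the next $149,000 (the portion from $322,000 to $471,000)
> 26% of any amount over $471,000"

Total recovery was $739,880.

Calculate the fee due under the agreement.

$240,538.80

First $132,500 at 41% = $54,325.00
Next $189,500 at 37% = $70,115.00
Next $149,000 at 31% = $46,190.00
Remaining $268,880 at 26% = $69,908.80
Fee: $54,325.00 + $70,115.00 + $46,190.00 + $69,908.80 = $240,538.80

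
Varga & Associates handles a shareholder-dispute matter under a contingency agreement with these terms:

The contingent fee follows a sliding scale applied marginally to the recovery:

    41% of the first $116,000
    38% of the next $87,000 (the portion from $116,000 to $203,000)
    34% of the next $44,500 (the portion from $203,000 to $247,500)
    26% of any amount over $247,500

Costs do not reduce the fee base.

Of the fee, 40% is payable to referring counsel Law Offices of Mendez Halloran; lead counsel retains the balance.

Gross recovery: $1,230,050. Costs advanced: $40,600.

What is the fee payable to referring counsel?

Fee base is the gross recovery, $1,230,050; costs are reimbursed separately.
First $116,000 at 41% = $47,560.00
Next $87,000 at 38% = $33,060.00
Next $44,500 at 34% = $15,130.00
Remaining $982,550 at 26% = $255,463.00
Fee: $47,560.00 + $33,060.00 + $15,130.00 + $255,463.00 = $351,213.00
Referral share: 40% of $351,213.00 = $140,485.20; lead counsel retains $351,213.00 − $140,485.20 = $210,727.80.

$140,485.20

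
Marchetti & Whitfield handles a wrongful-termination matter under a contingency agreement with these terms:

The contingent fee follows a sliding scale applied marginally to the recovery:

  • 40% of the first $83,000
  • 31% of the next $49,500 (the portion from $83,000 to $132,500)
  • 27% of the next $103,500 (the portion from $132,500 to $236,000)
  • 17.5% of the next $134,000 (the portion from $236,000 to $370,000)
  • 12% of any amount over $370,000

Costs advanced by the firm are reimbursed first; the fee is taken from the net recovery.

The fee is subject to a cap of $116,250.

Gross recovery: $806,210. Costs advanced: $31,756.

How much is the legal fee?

Fee base (net of costs): $806,210 − $31,756 = $774,454
First $83,000 at 40% = $33,200.00
Next $49,500 at 31% = $15,345.00
Next $103,500 at 27% = $27,945.00
Next $134,000 at 17.5% = $23,450.00
Remaining $404,454 at 12% = $48,534.48
Fee: $33,200.00 + $15,345.00 + $27,945.00 + $23,450.00 + $48,534.48 = $148,474.48
$148,474.48 exceeds the $116,250 cap, so the fee is capped at $116,250.00.

$116,250.00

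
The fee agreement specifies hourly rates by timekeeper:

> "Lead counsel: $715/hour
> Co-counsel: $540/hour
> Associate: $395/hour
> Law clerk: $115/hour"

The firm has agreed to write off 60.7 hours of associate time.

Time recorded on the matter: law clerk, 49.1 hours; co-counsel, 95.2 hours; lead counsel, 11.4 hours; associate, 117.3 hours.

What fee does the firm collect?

Lead counsel: 11.4 × $715 = $8,151.00
Co-counsel: 95.2 × $540 = $51,408.00
Associate: 117.3 × $395 = $46,333.50
Law clerk: 49.1 × $115 = $5,646.50
Subtotal: $111,539.00
Write-off: 60.7 × $395 = $23,976.50
Total: $111,539.00 − $23,976.50 = $87,562.50

$87,562.50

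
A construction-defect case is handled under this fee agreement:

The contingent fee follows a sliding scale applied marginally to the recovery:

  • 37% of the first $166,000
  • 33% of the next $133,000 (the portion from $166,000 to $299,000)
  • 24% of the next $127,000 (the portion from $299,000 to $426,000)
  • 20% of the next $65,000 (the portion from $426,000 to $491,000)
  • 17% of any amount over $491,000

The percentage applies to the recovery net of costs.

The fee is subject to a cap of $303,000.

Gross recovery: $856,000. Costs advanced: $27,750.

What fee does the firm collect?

Fee base (net of costs): $856,000 − $27,750 = $828,250
First $166,000 at 37% = $61,420.00
Next $133,000 at 33% = $43,890.00
Next $127,000 at 24% = $30,480.00
Next $65,000 at 20% = $13,000.00
Remaining $337,250 at 17% = $57,332.50
Fee: $61,420.00 + $43,890.00 + $30,480.00 + $13,000.00 + $57,332.50 = $206,122.50
$206,122.50 is under the $303,000 cap.

$206,122.50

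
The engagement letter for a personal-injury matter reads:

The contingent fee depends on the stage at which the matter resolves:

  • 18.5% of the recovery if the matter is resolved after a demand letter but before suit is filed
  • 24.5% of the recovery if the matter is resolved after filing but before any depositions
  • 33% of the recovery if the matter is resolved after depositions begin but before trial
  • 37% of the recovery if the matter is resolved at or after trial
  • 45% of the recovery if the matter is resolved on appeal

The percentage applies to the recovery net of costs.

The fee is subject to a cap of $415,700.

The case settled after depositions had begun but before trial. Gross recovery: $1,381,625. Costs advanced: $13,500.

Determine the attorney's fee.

$415,700.00

Fee base (net of costs): $1,381,625 − $13,500 = $1,368,125
The matter settled after depositions had begun but before trial, so the 33% rate applies.
$1,368,125 × 33% = $451,481.25
$451,481.25 exceeds the $415,700 cap, so the fee is capped at $415,700.00.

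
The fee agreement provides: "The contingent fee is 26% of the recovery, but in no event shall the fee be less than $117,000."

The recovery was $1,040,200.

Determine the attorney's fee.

$270,452.00

26% of $1,040,200 = $270,452.00
That exceeds the $117,000 minimum.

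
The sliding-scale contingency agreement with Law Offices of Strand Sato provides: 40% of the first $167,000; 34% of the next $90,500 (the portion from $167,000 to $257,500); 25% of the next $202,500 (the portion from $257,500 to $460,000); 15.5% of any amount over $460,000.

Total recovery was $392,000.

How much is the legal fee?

First $167,000 at 40% = $66,800.00
Next $90,500 at 34% = $30,770.00
Remaining $134,500 at 25% = $33,625.00
Fee: $66,800.00 + $30,770.00 + $33,625.00 = $131,195.00

$131,195.00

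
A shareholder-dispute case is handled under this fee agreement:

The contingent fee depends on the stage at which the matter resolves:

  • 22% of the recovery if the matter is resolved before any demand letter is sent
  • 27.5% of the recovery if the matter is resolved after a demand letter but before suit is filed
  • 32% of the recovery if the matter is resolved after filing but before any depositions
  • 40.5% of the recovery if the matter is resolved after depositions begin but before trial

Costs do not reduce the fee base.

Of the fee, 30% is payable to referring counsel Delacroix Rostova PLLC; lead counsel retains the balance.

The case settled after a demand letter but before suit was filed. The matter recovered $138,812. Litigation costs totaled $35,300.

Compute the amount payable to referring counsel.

Fee base is the gross recovery, $138,812; costs are reimbursed separately.
The matter settled after a demand letter but before suit was filed, so the 27.5% rate applies.
$138,812 × 27.5% = $38,173.30
Referral share: 30% of $38,173.30 = $11,451.99; lead counsel retains $38,173.30 − $11,451.99 = $26,721.31.

$11,451.99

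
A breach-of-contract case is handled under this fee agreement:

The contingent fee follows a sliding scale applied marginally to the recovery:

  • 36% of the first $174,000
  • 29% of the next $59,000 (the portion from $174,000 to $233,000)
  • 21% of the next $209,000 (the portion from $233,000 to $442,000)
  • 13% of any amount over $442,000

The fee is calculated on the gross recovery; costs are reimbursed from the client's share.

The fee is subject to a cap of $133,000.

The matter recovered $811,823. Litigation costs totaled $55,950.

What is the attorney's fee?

Fee base is the gross recovery, $811,823; costs are reimbursed separately.
First $174,000 at 36% = $62,640.00
Next $59,000 at 29% = $17,110.00
Next $209,000 at 21% = $43,890.00
Remaining $369,823 at 13% = $48,076.99
Fee: $62,640.00 + $17,110.00 + $43,890.00 + $48,076.99 = $171,716.99
$171,716.99 exceeds the $133,000 cap, so the fee is capped at $133,000.00.

$133,000.00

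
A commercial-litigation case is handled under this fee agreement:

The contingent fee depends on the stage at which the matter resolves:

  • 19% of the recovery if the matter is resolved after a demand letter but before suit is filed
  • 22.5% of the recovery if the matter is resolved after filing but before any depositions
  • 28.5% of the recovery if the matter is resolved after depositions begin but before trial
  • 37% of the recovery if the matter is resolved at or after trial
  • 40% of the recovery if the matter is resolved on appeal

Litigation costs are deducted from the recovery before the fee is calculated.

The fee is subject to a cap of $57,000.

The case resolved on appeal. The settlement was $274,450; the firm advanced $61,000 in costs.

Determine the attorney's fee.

$57,000.00

Fee base (net of costs): $274,450 − $61,000 = $213,450
The matter resolved on appeal, so the 40% rate applies.
$213,450 × 40% = $85,380.00
$85,380.00 exceeds the $57,000 cap, so the fee is capped at $57,000.00.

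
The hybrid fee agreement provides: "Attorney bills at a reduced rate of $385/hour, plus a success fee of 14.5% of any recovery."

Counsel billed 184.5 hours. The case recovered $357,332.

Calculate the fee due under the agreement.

Hourly: 184.5 × $385 = $71,032.50
Success fee: 14.5% of $357,332 = $51,813.14
Total: $71,032.50 + $51,813.14 = $122,845.64

$122,845.64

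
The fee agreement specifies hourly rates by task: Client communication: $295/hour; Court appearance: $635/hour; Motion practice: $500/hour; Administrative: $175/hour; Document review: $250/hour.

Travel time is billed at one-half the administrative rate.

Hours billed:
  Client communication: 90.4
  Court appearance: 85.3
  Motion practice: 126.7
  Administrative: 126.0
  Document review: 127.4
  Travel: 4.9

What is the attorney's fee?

$198,512.25

Client communication: 90.4 × $295 = $26,668.00
Court appearance: 85.3 × $635 = $54,165.50
Motion practice: 126.7 × $500 = $63,350.00
Administrative: 126.0 × $175 = $22,050.00
Document review: 127.4 × $250 = $31,850.00
Subtotal: $26,668.00 + $54,165.50 + $63,350.00 + $22,050.00 + $31,850.00 = $198,083.50
Travel: 4.9 × ($175 ÷ 2) = 4.9 × $87.50 = $428.75
Total: $198,083.50 + $428.75 = $198,512.25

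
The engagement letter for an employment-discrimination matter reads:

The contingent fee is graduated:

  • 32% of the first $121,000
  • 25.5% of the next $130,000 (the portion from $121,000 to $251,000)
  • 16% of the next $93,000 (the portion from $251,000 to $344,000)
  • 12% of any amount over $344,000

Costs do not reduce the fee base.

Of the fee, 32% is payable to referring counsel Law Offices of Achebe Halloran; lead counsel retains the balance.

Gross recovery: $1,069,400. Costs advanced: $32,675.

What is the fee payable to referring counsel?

$55,615.36

Fee base is the gross recovery, $1,069,400; costs are reimbursed separately.
First $121,000 at 32% = $38,720.00
Next $130,000 at 25.5% = $33,150.00
Next $93,000 at 16% = $14,880.00
Remaining $725,400 at 12% = $87,048.00
Fee: $38,720.00 + $33,150.00 + $14,880.00 + $87,048.00 = $173,798.00
Referral share: 32% of $173,798.00 = $55,615.36; lead counsel retains $173,798.00 − $55,615.36 = $118,182.64.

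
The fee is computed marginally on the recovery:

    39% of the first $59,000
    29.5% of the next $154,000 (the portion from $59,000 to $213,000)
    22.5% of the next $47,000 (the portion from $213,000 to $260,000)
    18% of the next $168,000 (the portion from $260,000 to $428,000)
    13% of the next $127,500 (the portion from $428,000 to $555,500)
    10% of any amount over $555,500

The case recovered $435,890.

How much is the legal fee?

First $59,000 at 39% = $23,010.00
Next $154,000 at 29.5% = $45,430.00
Next $47,000 at 22.5% = $10,575.00
Next $168,000 at 18% = $30,240.00
Remaining $7,890 at 13% = $1,025.70
Fee: $23,010.00 + $45,430.00 + $10,575.00 + $30,240.00 + $1,025.70 = $110,280.70

$110,280.70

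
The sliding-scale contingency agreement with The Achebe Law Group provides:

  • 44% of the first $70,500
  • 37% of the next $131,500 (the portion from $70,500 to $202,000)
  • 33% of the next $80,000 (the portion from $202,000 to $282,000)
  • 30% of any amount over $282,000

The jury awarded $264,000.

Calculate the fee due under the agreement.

First $70,500 at 44% = $31,020.00
Next $131,500 at 37% = $48,655.00
Remaining $62,000 at 33% = $20,460.00
Fee: $31,020.00 + $48,655.00 + $20,460.00 = $100,135.00

$100,135.00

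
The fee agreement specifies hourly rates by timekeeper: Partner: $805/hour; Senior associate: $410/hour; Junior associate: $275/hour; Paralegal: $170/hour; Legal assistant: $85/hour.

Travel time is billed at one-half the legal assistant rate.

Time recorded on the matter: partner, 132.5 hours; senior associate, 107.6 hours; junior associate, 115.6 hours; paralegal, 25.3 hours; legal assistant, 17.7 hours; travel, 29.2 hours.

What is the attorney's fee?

$189,615.00

Partner: 132.5 × $805 = $106,662.50
Senior associate: 107.6 × $410 = $44,116.00
Junior associate: 115.6 × $275 = $31,790.00
Paralegal: 25.3 × $170 = $4,301.00
Legal assistant: 17.7 × $85 = $1,504.50
Subtotal: $106,662.50 + $44,116.00 + $31,790.00 + $4,301.00 + $1,504.50 = $188,374.00
Travel: 29.2 × ($85 ÷ 2) = 29.2 × $42.50 = $1,241.00
Total: $188,374.00 + $1,241.00 = $189,615.00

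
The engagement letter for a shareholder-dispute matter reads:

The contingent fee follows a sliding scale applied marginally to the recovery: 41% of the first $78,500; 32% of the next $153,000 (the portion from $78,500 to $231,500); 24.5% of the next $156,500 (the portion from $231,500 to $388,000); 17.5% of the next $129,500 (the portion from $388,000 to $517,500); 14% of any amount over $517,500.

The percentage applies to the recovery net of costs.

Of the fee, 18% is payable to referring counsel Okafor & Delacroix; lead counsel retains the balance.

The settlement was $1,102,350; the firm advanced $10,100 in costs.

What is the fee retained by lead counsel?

$182,544.30

Fee base (net of costs): $1,102,350 − $10,100 = $1,092,250
First $78,500 at 41% = $32,185.00
Next $153,000 at 32% = $48,960.00
Next $156,500 at 24.5% = $38,342.50
Next $129,500 at 17.5% = $22,662.50
Remaining $574,750 at 14% = $80,465.00
Fee: $32,185.00 + $48,960.00 + $38,342.50 + $22,662.50 + $80,465.00 = $222,615.00
Referral share: 18% of $222,615.00 = $40,070.70; lead counsel retains $222,615.00 − $40,070.70 = $182,544.30.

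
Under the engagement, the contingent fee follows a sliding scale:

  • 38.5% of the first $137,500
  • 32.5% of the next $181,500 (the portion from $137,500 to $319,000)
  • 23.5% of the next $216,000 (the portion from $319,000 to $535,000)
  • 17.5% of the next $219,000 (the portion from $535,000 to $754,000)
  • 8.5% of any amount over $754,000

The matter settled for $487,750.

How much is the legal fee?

$151,581.25

First $137,500 at 38.5% = $52,937.50
Next $181,500 at 32.5% = $58,987.50
Remaining $168,750 at 23.5% = $39,656.25
Fee: $52,937.50 + $58,987.50 + $39,656.25 = $151,581.25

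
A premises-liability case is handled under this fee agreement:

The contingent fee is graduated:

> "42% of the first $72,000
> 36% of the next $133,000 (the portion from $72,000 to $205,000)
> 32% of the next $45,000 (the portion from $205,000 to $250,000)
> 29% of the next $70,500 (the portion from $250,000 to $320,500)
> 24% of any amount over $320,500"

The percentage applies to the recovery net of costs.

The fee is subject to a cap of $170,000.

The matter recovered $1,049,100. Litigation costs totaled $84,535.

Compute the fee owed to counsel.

$170,000.00

Fee base (net of costs): $1,049,100 − $84,535 = $964,565
First $72,000 at 42% = $30,240.00
Next $133,000 at 36% = $47,880.00
Next $45,000 at 32% = $14,400.00
Next $70,500 at 29% = $20,445.00
Remaining $644,065 at 24% = $154,575.60
Fee: $30,240.00 + $47,880.00 + $14,400.00 + $20,445.00 + $154,575.60 = $267,540.60
$267,540.60 exceeds the $170,000 cap, so the fee is capped at $170,000.00.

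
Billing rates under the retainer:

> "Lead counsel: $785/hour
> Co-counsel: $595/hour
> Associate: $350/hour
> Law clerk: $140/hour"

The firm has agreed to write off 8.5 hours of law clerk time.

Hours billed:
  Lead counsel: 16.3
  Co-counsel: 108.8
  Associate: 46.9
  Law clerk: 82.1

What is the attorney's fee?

Lead counsel: 16.3 × $785 = $12,795.50
Co-counsel: 108.8 × $595 = $64,736.00
Associate: 46.9 × $350 = $16,415.00
Law clerk: 82.1 × $140 = $11,494.00
Subtotal: $105,440.50
Write-off: 8.5 × $140 = $1,190.00
Total: $105,440.50 − $1,190.00 = $104,250.50

$104,250.50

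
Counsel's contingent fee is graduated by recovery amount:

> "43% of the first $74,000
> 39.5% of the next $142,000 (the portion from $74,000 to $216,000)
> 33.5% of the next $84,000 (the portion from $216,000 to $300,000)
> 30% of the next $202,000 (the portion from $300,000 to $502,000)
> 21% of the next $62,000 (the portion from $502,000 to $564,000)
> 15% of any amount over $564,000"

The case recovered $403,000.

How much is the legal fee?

$146,950.00

First $74,000 at 43% = $31,820.00
Next $142,000 at 39.5% = $56,090.00
Next $84,000 at 33.5% = $28,140.00
Remaining $103,000 at 30% = $30,900.00
Fee: $31,820.00 + $56,090.00 + $28,140.00 + $30,900.00 = $146,950.00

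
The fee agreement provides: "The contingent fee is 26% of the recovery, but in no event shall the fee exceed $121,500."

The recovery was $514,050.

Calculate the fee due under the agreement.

$121,500.00

26% of $514,050 = $133,653.00
That exceeds the $121,500 cap, so the fee is capped at $121,500.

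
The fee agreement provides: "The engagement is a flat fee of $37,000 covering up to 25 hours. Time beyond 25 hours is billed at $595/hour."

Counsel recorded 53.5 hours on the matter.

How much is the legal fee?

Flat fee: $37,000.00
Excess hours: 53.5 − 25 = 28.5
Overrun: 28.5 × $595 = $16,957.50
Total: $37,000.00 + $16,957.50 = $53,957.50

$53,957.50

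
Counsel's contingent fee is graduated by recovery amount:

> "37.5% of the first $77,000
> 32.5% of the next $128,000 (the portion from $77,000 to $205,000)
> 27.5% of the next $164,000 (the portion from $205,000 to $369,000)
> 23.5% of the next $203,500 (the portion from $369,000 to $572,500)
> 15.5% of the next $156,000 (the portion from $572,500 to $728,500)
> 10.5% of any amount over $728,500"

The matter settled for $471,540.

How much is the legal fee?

First $77,000 at 37.5% = $28,875.00
Next $128,000 at 32.5% = $41,600.00
Next $164,000 at 27.5% = $45,100.00
Remaining $102,540 at 23.5% = $24,096.90
Fee: $28,875.00 + $41,600.00 + $45,100.00 + $24,096.90 = $139,671.90

$139,671.90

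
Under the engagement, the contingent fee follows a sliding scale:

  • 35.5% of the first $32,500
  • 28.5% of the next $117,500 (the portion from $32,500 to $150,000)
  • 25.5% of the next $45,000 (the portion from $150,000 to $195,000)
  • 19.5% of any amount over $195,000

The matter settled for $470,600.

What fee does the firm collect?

First $32,500 at 35.5% = $11,537.50
Next $117,500 at 28.5% = $33,487.50
Next $45,000 at 25.5% = $11,475.00
Remaining $275,600 at 19.5% = $53,742.00
Fee: $11,537.50 + $33,487.50 + $11,475.00 + $53,742.00 = $110,242.00

$110,242.00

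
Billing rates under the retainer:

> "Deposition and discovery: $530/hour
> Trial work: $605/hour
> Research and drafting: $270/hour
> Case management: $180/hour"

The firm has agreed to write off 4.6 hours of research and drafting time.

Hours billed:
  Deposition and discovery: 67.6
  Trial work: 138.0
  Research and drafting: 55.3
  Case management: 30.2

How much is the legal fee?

$138,443.00

Deposition and discovery: 67.6 × $530 = $35,828.00
Trial work: 138.0 × $605 = $83,490.00
Research and drafting: 55.3 × $270 = $14,931.00
Case management: 30.2 × $180 = $5,436.00
Subtotal: $139,685.00
Write-off: 4.6 × $270 = $1,242.00
Total: $139,685.00 − $1,242.00 = $138,443.00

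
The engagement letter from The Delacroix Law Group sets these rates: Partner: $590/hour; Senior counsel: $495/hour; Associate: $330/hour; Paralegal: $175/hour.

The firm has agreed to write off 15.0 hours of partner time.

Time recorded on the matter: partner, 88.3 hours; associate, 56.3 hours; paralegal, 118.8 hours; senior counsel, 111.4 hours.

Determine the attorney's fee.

$137,759.00

Partner: 88.3 × $590 = $52,097.00
Senior counsel: 111.4 × $495 = $55,143.00
Associate: 56.3 × $330 = $18,579.00
Paralegal: 118.8 × $175 = $20,790.00
Subtotal: $146,609.00
Write-off: 15.0 × $590 = $8,850.00
Total: $146,609.00 − $8,850.00 = $137,759.00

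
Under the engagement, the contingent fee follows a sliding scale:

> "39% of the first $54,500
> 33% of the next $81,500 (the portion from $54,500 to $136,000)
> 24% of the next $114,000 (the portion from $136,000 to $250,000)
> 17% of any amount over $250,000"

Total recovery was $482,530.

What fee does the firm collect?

$115,040.10

First $54,500 at 39% = $21,255.00
Next $81,500 at 33% = $26,895.00
Next $114,000 at 24% = $27,360.00
Remaining $232,530 at 17% = $39,530.10
Fee: $21,255.00 + $26,895.00 + $27,360.00 + $39,530.10 = $115,040.10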